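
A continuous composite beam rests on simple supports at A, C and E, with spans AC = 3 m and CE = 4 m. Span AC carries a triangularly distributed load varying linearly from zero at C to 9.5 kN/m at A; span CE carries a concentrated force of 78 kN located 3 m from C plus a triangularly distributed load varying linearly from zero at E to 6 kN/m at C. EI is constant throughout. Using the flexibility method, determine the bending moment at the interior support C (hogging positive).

Release continuity at C by inserting a hinge; the redundant is the internal moment M_C. The primary structure is two simply-supported spans AC and CE.
Rotations at C on the released spans (each span's end-slope, ×1/EI):
  span AC: triangular load, peak 9.5: 7w₀L³/(360EI) = 4.987/EI
  span CE: point load 78 at a = 3: Pab(L + b)/(6LEI) = 48.75/EI
  span CE: triangular load, peak 6: w₀L³/(45EI) = 8.533/EI
  relative rotation θ_0 = (4.987 + 57.28)/EI = 62.27/EI
A unit hogging moment at C produces rotation L₁/(3EI) + L₂/(3EI) = 2.333/EI.
Slope continuity at C: θ_0 = M_C·2.333/EI, so M_C = 62.27/2.333 = 26.69 kN·m (hogging).

M_C = 26.69 kN·m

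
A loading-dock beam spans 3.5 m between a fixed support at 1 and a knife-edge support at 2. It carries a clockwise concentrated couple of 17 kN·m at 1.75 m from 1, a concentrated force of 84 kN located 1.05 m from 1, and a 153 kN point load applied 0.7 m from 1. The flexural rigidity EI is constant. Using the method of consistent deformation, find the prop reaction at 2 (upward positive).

Remove the prop at 2; the released (primary) structure is a cantilever built in at 1.
Primary-structure tip deflection at 2 by superposition:
  clockwise couple 17 at a = 1.75: M₀a(2L − a)/(2EI) = 78.09/EI
  point load 84 at a = 1.05: Pa²(3L − a)/(6EI) = 145.9/EI
  point load 153 at a = 0.7: Pa²(3L − a)/(6EI) = 122.5/EI
  δ_0 = 346.4/EI
Tip deflection under a unit load at 2: L³/(3EI) = 14.29/EI.
Compatibility at 2: δ_0 − R_2·δ_{22} = 0, so R_2 = 346.4/14.29 = 24.24 kN.

R_2 = 24.24 kN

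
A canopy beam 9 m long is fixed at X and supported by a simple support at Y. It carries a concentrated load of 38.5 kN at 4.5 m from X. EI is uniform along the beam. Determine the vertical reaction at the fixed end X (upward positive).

R_X = 26.47 kN

Take the reaction at Y as the redundant and release it; the primary structure is a cantilever fixed at X.
Primary-structure tip deflection at Y by superposition:
  point load 38.5 at a = 4.5: Pa²(3L − a)/(6EI) = 2924/EI
Flexibility coefficient — unit upward force at Y: δ_{YY} = L³/(3EI) = 243/EI.
The prop prevents deflection at Y: R_Y = δ_0/δ_{YY} = 2924/243 = 12.03 kN.
Vertical equilibrium: R_X = ΣP − R_Y = 38.5 − 12.03 = 26.47 kN.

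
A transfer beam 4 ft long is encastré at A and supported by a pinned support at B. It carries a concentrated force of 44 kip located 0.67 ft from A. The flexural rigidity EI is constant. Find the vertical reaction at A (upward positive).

R_A = 42.25 kip

Choose R_B as the redundant. The primary structure is the cantilever fixed at A.
Primary-structure tip deflection at B by superposition:
  point load 44 at a = 0.67: Pa²(3L − a)/(6EI) = 37.3/EI
Flexibility coefficient — unit upward force at B: δ_{BB} = L³/(3EI) = 21.33/EI.
Compatibility at B: δ_0 − R_B·δ_{BB} = 0, so R_B = 37.3/21.33 = 1.748 kip.
Vertical equilibrium: R_A = ΣP − R_B = 44 − 1.748 = 42.25 kip.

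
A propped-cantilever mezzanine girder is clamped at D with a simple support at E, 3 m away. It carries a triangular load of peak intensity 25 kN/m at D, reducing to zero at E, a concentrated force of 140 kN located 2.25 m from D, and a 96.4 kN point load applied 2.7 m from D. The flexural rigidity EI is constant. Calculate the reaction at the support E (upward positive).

R_E = 178.1 kN

Take the reaction at E as the redundant and release it; the primary structure is a cantilever fixed at D.
Downward deflection at the released point E due to the loads:
  triangular load, peak 25 at the fixed end: w₀L⁴/(30EI) = 67.5/EI
  point load 140 at a = 2.25: Pa²(3L − a)/(6EI) = 797.3/EI
  point load 96.4 at a = 2.7: Pa²(3L − a)/(6EI) = 737.9/EI
  δ_0 = 1603/EI
Flexibility coefficient — unit upward force at E: δ_{EE} = L³/(3EI) = 9/EI.
Compatibility at E: δ_0 − R_E·δ_{EE} = 0, so R_E = 1603/9 = 178.1 kN.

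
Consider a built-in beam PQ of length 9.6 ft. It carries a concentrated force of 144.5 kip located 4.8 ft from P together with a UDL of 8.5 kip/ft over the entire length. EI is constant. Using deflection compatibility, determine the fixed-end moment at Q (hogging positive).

M_Q = 238.7 kip·ft

Take the two fixed-end moments M_P, M_Q as redundants; the released structure is the simple span PQ.
Simple-span end rotations at P and Q under the given loads:
  at P: point load 144.5 at a = 4.8: Pab(L + b)/(6LEI) = 832.3/EI
  at Q: point load 144.5 at a = 4.8: Pab(L + a)/(6LEI) = 832.3/EI
  at P: UDL 8.5: wL³/(24EI) = 313.3/EI
  at Q: UDL 8.5: wL³/(24EI) = 313.3/EI
  θ_P0 = 1146/EI,  θ_Q0 = 1146/EI
Flexibility coefficients: a unit moment at one end gives L/(3EI) there and L/(6EI) at the far end, so f₁₁ = f₂₂ = 3.2/EI and f₁₂ = f₂₁ = 1.6/EI.
Compatibility — zero rotation at each built-in end:
  3.2 M_P + 1.6 M_Q = 1146
  1.6 M_P + 3.2 M_Q = 1146
Solving the pair gives M_P = 238.7 kip·ft and M_Q = 238.7 kip·ft (hogging).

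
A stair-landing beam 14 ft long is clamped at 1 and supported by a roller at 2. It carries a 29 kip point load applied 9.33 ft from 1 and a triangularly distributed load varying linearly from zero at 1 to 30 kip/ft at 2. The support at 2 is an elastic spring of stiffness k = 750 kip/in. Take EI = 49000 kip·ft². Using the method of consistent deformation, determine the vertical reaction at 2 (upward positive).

Choose R_2 as the redundant. The primary structure is the cantilever fixed at 1.
Primary-structure tip deflection at 2 by superposition:
  point load 29 at a = 9.33: Pa²(3L − a)/(6EI) = 13745/EI
  triangular load, peak 30 at the free end: 11w₀L⁴/(120EI) = 105644/EI
  δ_0 = 119389/EI
Flexibility coefficient — unit upward force at 2: δ_{22} = L³/(3EI) = 914.7/EI.
With EI = 49000 kip·ft²: δ_0 = 2.4365 ft and δ_{22} = 0.018667 ft/kip.
Compatibility — the spring shortens by R_2/k under the reaction it provides: δ_0 − R_2·δ_{22} = R_2/k. With 1/k = 1/(750×12) ft/kip = 0.000111 ft/kip, R_2 = δ_0 / (δ_{22} + 1/k) = 2.4365 / (0.018667 + 0.000111) = 129.8 kip.

R_2 = 129.8 kip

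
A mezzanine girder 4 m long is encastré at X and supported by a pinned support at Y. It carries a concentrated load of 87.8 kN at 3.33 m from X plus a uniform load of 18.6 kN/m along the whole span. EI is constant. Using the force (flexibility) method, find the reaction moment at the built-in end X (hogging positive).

M_X = 65.79 kN·m

Remove the prop at Y; the released (primary) structure is a cantilever built in at X.
Downward deflection at the released point Y due to the loads:
  point load 87.8 at a = 3.33: Pa²(3L − a)/(6EI) = 1407/EI
  UDL 18.6: wL⁴/(8EI) = 595.2/EI
  δ_0 = 2002/EI
Tip deflection under a unit load at Y: L³/(3EI) = 21.33/EI.
The prop prevents deflection at Y: R_Y = δ_0/δ_{YY} = 2002/21.33 = 93.85 kN.
Moment equilibrium about X: M_X = Σ(load moments about X) − R_Y·L = 441.2 − 93.85×4 = 65.79 kN·m.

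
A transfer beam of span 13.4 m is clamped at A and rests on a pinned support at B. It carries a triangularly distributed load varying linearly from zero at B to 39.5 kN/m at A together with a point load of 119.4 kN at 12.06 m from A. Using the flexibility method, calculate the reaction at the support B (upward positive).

Release the roller at B. Primary structure: cantilever fixed at A.
Deflection at B on the released cantilever, summing each load's contribution:
  triangular load, peak 39.5 at the fixed end: w₀L⁴/(30EI) = 42452/EI
  point load 119.4 at a = 12.06: Pa²(3L − a)/(6EI) = 81446/EI
  δ_0 = 123898/EI
Tip deflection under a unit load at B: L³/(3EI) = 802/EI.
The prop prevents deflection at B: R_B = δ_0/δ_{BB} = 123898/802 = 154.5 kN.

R_B = 154.5 kN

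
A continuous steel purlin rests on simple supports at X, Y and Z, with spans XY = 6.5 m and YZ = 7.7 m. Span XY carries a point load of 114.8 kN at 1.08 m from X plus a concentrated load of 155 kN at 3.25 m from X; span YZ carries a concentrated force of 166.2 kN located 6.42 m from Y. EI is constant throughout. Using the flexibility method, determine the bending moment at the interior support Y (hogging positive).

Insert a hinge at Y; M_Y is the redundant, and each span becomes simply supported.
Discontinuity in slope at Y on the released structure — sum the simple-span end rotations:
  span XY: point load 114.8 at a = 1.08: Pab(L + a)/(6LEI) = 130.6/EI
  span XY: point load 155 at a = 3.25: Pab(L + a)/(6LEI) = 409.3/EI
  span YZ: point load 166.2 at a = 6.42: Pab(L + b)/(6LEI) = 265.5/EI
  relative rotation θ_0 = (539.9 + 265.5)/EI = 805.4/EI
A unit hogging moment at Y produces rotation L₁/(3EI) + L₂/(3EI) = 4.733/EI.
Slope continuity at Y: θ_0 = M_Y·4.733/EI, so M_Y = 805.4/4.733 = 170.1 kN·m (hogging).

M_Y = 170.1 kN·m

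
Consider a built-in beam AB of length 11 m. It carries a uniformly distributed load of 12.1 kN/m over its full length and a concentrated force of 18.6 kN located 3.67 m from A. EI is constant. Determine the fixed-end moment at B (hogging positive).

Release both end moments; the primary structure is a simply-supported span AB with redundants M_A and M_B.
End rotations of the released simple span under the applied load (×1/EI):
  at A: UDL 12.1: wL³/(24EI) = 671/EI
  at B: UDL 12.1: wL³/(24EI) = 671/EI
  at A: point load 18.6 at a = 3.67: Pab(L + b)/(6LEI) = 139/EI
  at B: point load 18.6 at a = 3.67: Pab(L + a)/(6LEI) = 111.2/EI
  θ_A0 = 810/EI,  θ_B0 = 782.3/EI
Flexibility coefficients: a unit moment at one end gives L/(3EI) there and L/(6EI) at the far end, so f₁₁ = f₂₂ = 3.667/EI and f₁₂ = f₂₁ = 1.833/EI.
Compatibility — zero rotation at each built-in end:
  3.667 M_A + 1.833 M_B = 810
  1.833 M_A + 3.667 M_B = 782.3
Solving the pair gives M_A = 152.3 kN·m and M_B = 137.2 kN·m (hogging).

M_B = 137.2 kN·m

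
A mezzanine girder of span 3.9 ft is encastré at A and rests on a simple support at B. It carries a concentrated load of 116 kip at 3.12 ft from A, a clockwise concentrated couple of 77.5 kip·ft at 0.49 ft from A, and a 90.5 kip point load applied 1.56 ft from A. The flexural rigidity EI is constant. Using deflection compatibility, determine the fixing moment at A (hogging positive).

M_A = 161.3 kip·ft

Take the reaction at B as the redundant and release it; the primary structure is a cantilever fixed at A.
Primary-structure tip deflection at B by superposition:
  point load 116 at a = 3.12: Pa²(3L − a)/(6EI) = 1615/EI
  clockwise couple 77.5 at a = 0.49: M₀a(2L − a)/(2EI) = 138.8/EI
  point load 90.5 at a = 1.56: Pa²(3L − a)/(6EI) = 372.2/EI
  δ_0 = 2126/EI
Flexibility coefficient — unit upward force at B: δ_{BB} = L³/(3EI) = 19.77/EI.
The prop prevents deflection at B: R_B = δ_0/δ_{BB} = 2126/19.77 = 107.5 kip.
Moment equilibrium about A: M_A = Σ(load moments about A) − R_B·L = 580.6 − 107.5×3.9 = 161.3 kip·ft.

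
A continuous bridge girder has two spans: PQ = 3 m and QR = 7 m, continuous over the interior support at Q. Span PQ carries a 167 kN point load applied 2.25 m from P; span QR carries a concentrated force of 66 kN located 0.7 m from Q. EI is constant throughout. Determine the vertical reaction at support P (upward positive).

R_P = 24.31 kN

Insert a hinge at Q; M_Q is the redundant, and each span becomes simply supported.
End slopes at the hinge Q, treating each span as simply supported:
  span PQ: point load 167 at a = 2.25: Pab(L + a)/(6LEI) = 82.2/EI
  span QR: point load 66 at a = 0.7: Pab(L + b)/(6LEI) = 92.17/EI
  relative rotation θ_0 = (82.2 + 92.17)/EI = 174.4/EI
A unit hogging moment at Q produces rotation L₁/(3EI) + L₂/(3EI) = 3.333/EI.
Slope continuity at Q: θ_0 = M_Q·3.333/EI, so M_Q = 174.4/3.333 = 52.31 kN·m (hogging).
Span PQ, ΣM about P with M_Q applied at Q: R_Q^{PQ}·3 = 375.8 + 52.31, so R_Q^{PQ} = 142.7 kN and R_P = 167 − 142.7 = 24.31 kN.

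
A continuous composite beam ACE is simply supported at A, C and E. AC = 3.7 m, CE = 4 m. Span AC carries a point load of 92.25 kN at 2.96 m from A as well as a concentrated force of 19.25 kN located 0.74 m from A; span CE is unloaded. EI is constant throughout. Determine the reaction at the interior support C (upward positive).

Take M_C as the redundant. Released structure: two simple spans AC and CE with a hinge at C.
End slopes at the hinge C, treating each span as simply supported:
  span AC: point load 92.25 at a = 2.96: Pab(L + a)/(6LEI) = 60.62/EI
  span AC: point load 19.25 at a = 0.74: Pab(L + a)/(6LEI) = 8.433/EI
  relative rotation θ_0 = (69.05 + 0)/EI = 69.05/EI
A unit hogging moment at C produces rotation L₁/(3EI) + L₂/(3EI) = 2.567/EI.
Slope continuity at C: θ_0 = M_C·2.567/EI, so M_C = 69.05/2.567 = 26.9 kN·m (hogging).
Span AC, ΣM about A with M_C applied at C: R_C^{AC}·3.7 = 287.3 + 26.9, so R_C^{AC} = 84.92 kN and R_A = 111.5 − 84.92 = 26.58 kN.
Span CE, ΣM about E: R_C^{CE}·4 = 0 + 26.9, so R_C^{CE} = 6.726 kN and R_E = 0 − 6.726 = -6.726 kN.
R_C = 84.92 + 6.726 = 91.65 kN.

R_C = 91.65 kN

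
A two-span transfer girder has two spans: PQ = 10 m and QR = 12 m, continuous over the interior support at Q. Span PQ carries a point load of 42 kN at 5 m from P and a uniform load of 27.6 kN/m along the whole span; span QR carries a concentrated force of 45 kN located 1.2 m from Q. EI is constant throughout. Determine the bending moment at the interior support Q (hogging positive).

Release continuity at Q by inserting a hinge; the redundant is the internal moment M_Q. The primary structure is two simply-supported spans PQ and QR.
Discontinuity in slope at Q on the released structure — sum the simple-span end rotations:
  span PQ: point load 42 at a = 5: Pab(L + a)/(6LEI) = 262.5/EI
  span PQ: UDL 27.6: wL³/(24EI) = 1150/EI
  span QR: point load 45 at a = 1.2: Pab(L + b)/(6LEI) = 184.7/EI
  relative rotation θ_0 = (1412 + 184.7)/EI = 1597/EI
A unit hogging moment at Q produces rotation L₁/(3EI) + L₂/(3EI) = 7.333/EI.
Slope continuity at Q: θ_0 = M_Q·7.333/EI, so M_Q = 1597/7.333 = 217.8 kN·m (hogging).

M_Q = 217.8 kN·m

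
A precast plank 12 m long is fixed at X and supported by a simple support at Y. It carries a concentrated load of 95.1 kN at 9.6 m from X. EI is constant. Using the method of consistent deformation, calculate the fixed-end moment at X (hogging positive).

M_X = 109.6 kN·m

Take the reaction at Y as the redundant and release it; the primary structure is a cantilever fixed at X.
Primary-structure tip deflection at Y by superposition:
  point load 95.1 at a = 9.6: Pa²(3L − a)/(6EI) = 38563/EI
Tip deflection under a unit load at Y: L³/(3EI) = 576/EI.
Compatibility at Y: δ_0 − R_Y·δ_{YY} = 0, so R_Y = 38563/576 = 66.95 kN.
Moment equilibrium about X: M_X = Σ(load moments about X) − R_Y·L = 913 − 66.95×12 = 109.6 kN·m.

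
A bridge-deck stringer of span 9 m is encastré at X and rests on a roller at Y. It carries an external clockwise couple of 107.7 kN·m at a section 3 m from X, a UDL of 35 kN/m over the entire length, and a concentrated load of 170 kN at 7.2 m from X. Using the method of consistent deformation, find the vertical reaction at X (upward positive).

R_X = 237.2 kN

Choose R_Y as the redundant. The primary structure is the cantilever fixed at X.
Downward deflection at the released point Y due to the loads:
  clockwise couple 107.7 at a = 3: M₀a(2L − a)/(2EI) = 2423/EI
  UDL 35: wL⁴/(8EI) = 28704/EI
  point load 170 at a = 7.2: Pa²(3L − a)/(6EI) = 29082/EI
  δ_0 = 60210/EI
Flexibility coefficient — unit upward force at Y: δ_{YY} = L³/(3EI) = 243/EI.
Compatibility at Y: δ_0 − R_Y·δ_{YY} = 0, so R_Y = 60210/243 = 247.8 kN.
Vertical equilibrium: R_X = ΣP − R_Y = 485 − 247.8 = 237.2 kN.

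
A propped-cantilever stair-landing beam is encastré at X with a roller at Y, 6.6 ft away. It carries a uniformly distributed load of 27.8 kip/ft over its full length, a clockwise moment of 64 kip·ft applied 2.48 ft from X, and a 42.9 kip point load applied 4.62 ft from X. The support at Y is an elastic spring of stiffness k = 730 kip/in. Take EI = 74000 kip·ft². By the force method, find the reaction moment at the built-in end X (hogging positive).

Release the roller at Y. Primary structure: cantilever fixed at X.
Free-end deflection of the primary structure under the applied loading (downward +):
  UDL 27.8: wL⁴/(8EI) = 6594/EI
  clockwise couple 64 at a = 2.48: M₀a(2L − a)/(2EI) = 850.7/EI
  point load 42.9 at a = 4.62: Pa²(3L − a)/(6EI) = 2317/EI
  δ_0 = 9761/EI
Tip deflection under a unit load at Y: L³/(3EI) = 95.83/EI.
With EI = 74000 kip·ft²: δ_0 = 0.13191 ft and δ_{YY} = 0.001295 ft/kip.
Compatibility — the spring shortens by R_Y/k under the reaction it provides: δ_0 − R_Y·δ_{YY} = R_Y/k. With 1/k = 1/(730×12) ft/kip = 0.000114 ft/kip, R_Y = δ_0 / (δ_{YY} + 1/k) = 0.13191 / (0.001295 + 0.000114) = 93.61 kip.
Moment equilibrium about X: M_X = Σ(load moments about X) − R_Y·L = 867.7 − 93.61×6.6 = 249.9 kip·ft.

M_X = 249.9 kip·ft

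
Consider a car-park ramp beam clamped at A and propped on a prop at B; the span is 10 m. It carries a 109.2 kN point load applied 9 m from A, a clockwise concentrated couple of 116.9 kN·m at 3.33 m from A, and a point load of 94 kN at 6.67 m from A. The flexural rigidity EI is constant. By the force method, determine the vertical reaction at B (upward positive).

R_B = 151.4 kN

Choose R_B as the redundant. The primary structure is the cantilever fixed at A.
Primary-structure tip deflection at B by superposition:
  point load 109.2 at a = 9: Pa²(3L − a)/(6EI) = 30958/EI
  clockwise couple 116.9 at a = 3.33: M₀a(2L − a)/(2EI) = 3245/EI
  point load 94 at a = 6.67: Pa²(3L − a)/(6EI) = 16261/EI
  δ_0 = 50464/EI
Flexibility coefficient — unit upward force at B: δ_{BB} = L³/(3EI) = 333.3/EI.
The prop prevents deflection at B: R_B = δ_0/δ_{BB} = 50464/333.3 = 151.4 kN.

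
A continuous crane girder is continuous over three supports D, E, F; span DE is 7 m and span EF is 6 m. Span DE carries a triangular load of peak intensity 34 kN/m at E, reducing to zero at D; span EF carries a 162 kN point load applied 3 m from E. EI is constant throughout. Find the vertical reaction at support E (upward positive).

Release continuity at E by inserting a hinge; the redundant is the internal moment M_E. The primary structure is two simply-supported spans DE and EF.
End slopes at the hinge E, treating each span as simply supported:
  span DE: triangular load, peak 34: w₀L³/(45EI) = 259.2/EI
  span EF: point load 162 at a = 3: Pab(L + b)/(6LEI) = 364.5/EI
  relative rotation θ_0 = (259.2 + 364.5)/EI = 623.7/EI
A unit hogging moment at E produces rotation L₁/(3EI) + L₂/(3EI) = 4.333/EI.
Slope continuity at E: θ_0 = M_E·4.333/EI, so M_E = 623.7/4.333 = 143.9 kN·m (hogging).
Span DE, ΣM about D with M_E applied at E: R_E^{DE}·7 = 555.3 + 143.9, so R_E^{DE} = 99.89 kN and R_D = 119 − 99.89 = 19.11 kN.
Span EF, ΣM about F: R_E^{EF}·6 = 486 + 143.9, so R_E^{EF} = 105 kN and R_F = 162 − 105 = 57.01 kN.
R_E = 99.89 + 105 = 204.9 kN.

R_E = 204.9 kN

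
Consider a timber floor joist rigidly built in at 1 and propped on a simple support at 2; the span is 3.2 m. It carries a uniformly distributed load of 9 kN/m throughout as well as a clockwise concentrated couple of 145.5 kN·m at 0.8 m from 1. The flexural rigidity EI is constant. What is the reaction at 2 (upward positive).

Choose R_2 as the redundant. The primary structure is the cantilever fixed at 1.
Free-end deflection of the primary structure under the applied loading (downward +):
  UDL 9: wL⁴/(8EI) = 118/EI
  clockwise couple 145.5 at a = 0.8: M₀a(2L − a)/(2EI) = 325.9/EI
  δ_0 = 443.9/EI
Tip deflection under a unit load at 2: L³/(3EI) = 10.92/EI.
Compatibility at 2: δ_0 − R_2·δ_{22} = 0, so R_2 = 443.9/10.92 = 40.64 kN.

R_2 = 40.64 kN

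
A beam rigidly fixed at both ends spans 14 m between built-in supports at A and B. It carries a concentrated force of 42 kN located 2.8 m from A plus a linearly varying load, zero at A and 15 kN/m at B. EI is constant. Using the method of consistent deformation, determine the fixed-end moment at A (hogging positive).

M_A = 173.3 kN·m

Take the two fixed-end moments M_A, M_B as redundants; the released structure is the simple span AB.
Simple-span end rotations at A and B under the given loads:
  at A: point load 42 at a = 2.8: Pab(L + b)/(6LEI) = 395.1/EI
  at B: point load 42 at a = 2.8: Pab(L + a)/(6LEI) = 263.4/EI
  at A: triangular load, peak 15: 7w₀L³/(360EI) = 800.3/EI
  at B: triangular load, peak 15: w₀L³/(45EI) = 914.7/EI
  θ_A0 = 1195/EI,  θ_B0 = 1178/EI
Flexibility coefficients: a unit moment at one end gives L/(3EI) there and L/(6EI) at the far end, so f₁₁ = f₂₂ = 4.667/EI and f₁₂ = f₂₁ = 2.333/EI.
Compatibility — zero rotation at each built-in end:
  4.667 M_A + 2.333 M_B = 1195
  2.333 M_A + 4.667 M_B = 1178
Solving the pair gives M_A = 173.3 kN·m and M_B = 165.8 kN·m (hogging).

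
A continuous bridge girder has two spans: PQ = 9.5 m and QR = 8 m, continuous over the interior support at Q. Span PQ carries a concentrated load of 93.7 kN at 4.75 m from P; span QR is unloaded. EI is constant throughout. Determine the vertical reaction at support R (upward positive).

R_R = -11.33 kN

Release continuity at Q by inserting a hinge; the redundant is the internal moment M_Q. The primary structure is two simply-supported spans PQ and QR.
Discontinuity in slope at Q on the released structure — sum the simple-span end rotations:
  span PQ: point load 93.7 at a = 4.75: Pab(L + a)/(6LEI) = 528.5/EI
  relative rotation θ_0 = (528.5 + 0)/EI = 528.5/EI
A unit hogging moment at Q produces rotation L₁/(3EI) + L₂/(3EI) = 5.833/EI.
Compatibility: M_Q·(L₁+L₂)/(3EI) = θ_0, giving M_Q = 90.6 kN·m (hogging).
Span QR, ΣM about R: R_Q^{QR}·8 = 0 + 90.6, so R_Q^{QR} = 11.33 kN and R_R = 0 − 11.33 = -11.33 kN.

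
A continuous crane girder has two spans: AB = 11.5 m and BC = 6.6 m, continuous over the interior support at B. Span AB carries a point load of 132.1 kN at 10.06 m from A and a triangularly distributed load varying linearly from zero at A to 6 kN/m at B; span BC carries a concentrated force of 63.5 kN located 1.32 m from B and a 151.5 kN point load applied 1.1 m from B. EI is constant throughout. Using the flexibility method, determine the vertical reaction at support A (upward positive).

R_A = 10.55 kN

Release continuity at B by inserting a hinge; the redundant is the internal moment M_B. The primary structure is two simply-supported spans AB and BC.
Rotations at B on the released spans (each span's end-slope, ×1/EI):
  span AB: point load 132.1 at a = 10.06: Pab(L + a)/(6LEI) = 597.9/EI
  span AB: triangular load, peak 6: w₀L³/(45EI) = 202.8/EI
  span BC: point load 63.5 at a = 1.32: Pab(L + b)/(6LEI) = 132.8/EI
  span BC: point load 151.5 at a = 1.1: Pab(L + b)/(6LEI) = 280.1/EI
  relative rotation θ_0 = (800.7 + 412.8)/EI = 1214/EI
A unit hogging moment at B produces rotation L₁/(3EI) + L₂/(3EI) = 6.033/EI.
Compatibility: M_B·(L₁+L₂)/(3EI) = θ_0, giving M_B = 201.1 kN·m (hogging).
Span AB, ΣM about A with M_B applied at B: R_B^{AB}·11.5 = 1593 + 201.1, so R_B^{AB} = 156 kN and R_A = 166.6 − 156 = 10.55 kN.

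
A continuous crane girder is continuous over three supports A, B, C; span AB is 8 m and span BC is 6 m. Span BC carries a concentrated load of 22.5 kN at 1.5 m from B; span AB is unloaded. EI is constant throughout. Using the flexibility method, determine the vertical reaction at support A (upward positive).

Take M_B as the redundant. Released structure: two simple spans AB and BC with a hinge at B.
Discontinuity in slope at B on the released structure — sum the simple-span end rotations:
  span BC: point load 22.5 at a = 1.5: Pab(L + b)/(6LEI) = 44.3/EI
  relative rotation θ_0 = (0 + 44.3)/EI = 44.3/EI
A unit hogging moment at B produces rotation L₁/(3EI) + L₂/(3EI) = 4.667/EI.
Slope continuity at B: θ_0 = M_B·4.667/EI, so M_B = 44.3/4.667 = 9.492 kN·m (hogging).
Span AB, ΣM about A with M_B applied at B: R_B^{AB}·8 = 0 + 9.492, so R_B^{AB} = 1.187 kN and R_A = 0 − 1.187 = -1.187 kN.

R_A = -1.187 kN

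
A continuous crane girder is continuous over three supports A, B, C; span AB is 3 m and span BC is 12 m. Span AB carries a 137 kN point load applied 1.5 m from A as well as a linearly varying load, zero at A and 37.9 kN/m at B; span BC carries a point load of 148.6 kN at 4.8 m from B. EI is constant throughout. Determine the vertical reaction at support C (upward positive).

Take M_B as the redundant. Released structure: two simple spans AB and BC with a hinge at B.
Rotations at B on the released spans (each span's end-slope, ×1/EI):
  span AB: point load 137 at a = 1.5: Pab(L + a)/(6LEI) = 77.06/EI
  span AB: triangular load, peak 37.9: w₀L³/(45EI) = 22.74/EI
  span BC: point load 148.6 at a = 4.8: Pab(L + b)/(6LEI) = 1369/EI
  relative rotation θ_0 = (99.8 + 1369)/EI = 1469/EI
A unit hogging moment at B produces rotation L₁/(3EI) + L₂/(3EI) = 5/EI.
Slope continuity at B: θ_0 = M_B·5/EI, so M_B = 1469/5 = 293.9 kN·m (hogging).
Span BC, ΣM about C: R_B^{BC}·12 = 1070 + 293.9, so R_B^{BC} = 113.6 kN and R_C = 148.6 − 113.6 = 34.95 kN.

R_C = 34.95 kN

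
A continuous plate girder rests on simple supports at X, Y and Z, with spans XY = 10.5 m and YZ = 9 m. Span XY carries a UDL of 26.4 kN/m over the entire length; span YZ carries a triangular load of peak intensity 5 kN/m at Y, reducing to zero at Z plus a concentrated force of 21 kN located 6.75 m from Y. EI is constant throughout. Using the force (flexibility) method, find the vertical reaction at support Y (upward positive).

R_Y = 204 kN

Insert a hinge at Y; M_Y is the redundant, and each span becomes simply supported.
End slopes at the hinge Y, treating each span as simply supported:
  span XY: UDL 26.4: wL³/(24EI) = 1273/EI
  span YZ: triangular load, peak 5: w₀L³/(45EI) = 81/EI
  span YZ: point load 21 at a = 6.75: Pab(L + b)/(6LEI) = 66.45/EI
  relative rotation θ_0 = (1273 + 147.4)/EI = 1421/EI
A unit hogging moment at Y produces rotation L₁/(3EI) + L₂/(3EI) = 6.5/EI.
Slope continuity at Y: θ_0 = M_Y·6.5/EI, so M_Y = 1421/6.5 = 218.6 kN·m (hogging).
Span XY, ΣM about X with M_Y applied at Y: R_Y^{XY}·10.5 = 1455 + 218.6, so R_Y^{XY} = 159.4 kN and R_X = 277.2 − 159.4 = 117.8 kN.
Span YZ, ΣM about Z: R_Y^{YZ}·9 = 182.2 + 218.6, so R_Y^{YZ} = 44.54 kN and R_Z = 43.5 − 44.54 = -1.038 kN.
R_Y = 159.4 + 44.54 = 204 kN.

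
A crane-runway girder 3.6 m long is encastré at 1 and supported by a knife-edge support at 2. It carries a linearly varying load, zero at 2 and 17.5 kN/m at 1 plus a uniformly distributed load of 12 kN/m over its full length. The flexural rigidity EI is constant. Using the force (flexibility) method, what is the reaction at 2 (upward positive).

R_2 = 22.5 kN

Remove the prop at 2; the released (primary) structure is a cantilever built in at 1.
Free-end deflection of the primary structure under the applied loading (downward +):
  triangular load, peak 17.5 at the fixed end: w₀L⁴/(30EI) = 97.98/EI
  UDL 12: wL⁴/(8EI) = 251.9/EI
  δ_0 = 349.9/EI
Tip deflection under a unit load at 2: L³/(3EI) = 15.55/EI.
The prop prevents deflection at 2: R_2 = δ_0/δ_{22} = 349.9/15.55 = 22.5 kN.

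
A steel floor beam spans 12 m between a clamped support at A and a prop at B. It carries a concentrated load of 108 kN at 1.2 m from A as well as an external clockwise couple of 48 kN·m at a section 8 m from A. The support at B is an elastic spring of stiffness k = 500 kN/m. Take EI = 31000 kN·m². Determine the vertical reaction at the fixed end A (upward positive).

Release the roller at B. Primary structure: cantilever fixed at A.
Deflection at B on the released cantilever, summing each load's contribution:
  point load 108 at a = 1.2: Pa²(3L − a)/(6EI) = 902/EI
  clockwise couple 48 at a = 8: M₀a(2L − a)/(2EI) = 3072/EI
  δ_0 = 3974/EI
Flexibility coefficient — unit upward force at B: δ_{BB} = L³/(3EI) = 576/EI.
With EI = 31000 kN·m²: δ_0 = 0.12819 m and δ_{BB} = 0.018581 m/kN.
Compatibility — the spring shortens by R_B/k under the reaction it provides: δ_0 − R_B·δ_{BB} = R_B/k. With 1/k = 0.002 m/kN, R_B = δ_0 / (δ_{BB} + 1/k) = 0.12819 / (0.018581 + 0.002) = 6.229 kN.
Vertical equilibrium: R_A = ΣP − R_B = 108 − 6.229 = 101.8 kN.

R_A = 101.8 kN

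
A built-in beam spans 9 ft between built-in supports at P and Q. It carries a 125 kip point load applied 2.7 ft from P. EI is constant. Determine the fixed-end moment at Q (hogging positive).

Take the two fixed-end moments M_P, M_Q as redundants; the released structure is the simple span PQ.
End rotations of the released simple span under the applied load (×1/EI):
  at P: point load 125 at a = 2.7: Pab(L + b)/(6LEI) = 602.4/EI
  at Q: point load 125 at a = 2.7: Pab(L + a)/(6LEI) = 460.7/EI
  θ_P0 = 602.4/EI,  θ_Q0 = 460.7/EI
Flexibility coefficients: a unit moment at one end gives L/(3EI) there and L/(6EI) at the far end, so f₁₁ = f₂₂ = 3/EI and f₁₂ = f₂₁ = 1.5/EI.
Compatibility — zero rotation at each built-in end:
  3 M_P + 1.5 M_Q = 602.4
  1.5 M_P + 3 M_Q = 460.7
Solving the pair gives M_P = 165.4 kip·ft and M_Q = 70.88 kip·ft (hogging).

M_Q = 70.88 kip·ft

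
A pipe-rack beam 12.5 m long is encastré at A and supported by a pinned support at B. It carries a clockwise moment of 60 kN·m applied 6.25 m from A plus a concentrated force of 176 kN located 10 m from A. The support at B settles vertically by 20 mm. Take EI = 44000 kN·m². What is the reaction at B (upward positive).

R_B = 128 kN

Release the roller at B. Primary structure: cantilever fixed at A.
Primary-structure tip deflection at B by superposition:
  clockwise couple 60 at a = 6.25: M₀a(2L − a)/(2EI) = 3516/EI
  point load 176 at a = 10: Pa²(3L − a)/(6EI) = 80667/EI
  δ_0 = 84182/EI
Flexibility coefficient — unit upward force at B: δ_{BB} = L³/(3EI) = 651/EI.
With EI = 44000 kN·m²: δ_0 = 1.9132 m and δ_{BB} = 0.014796 m/kN.
Compatibility — the beam at B must follow the support down by 0.02 m: δ_0 − R_B·δ_{BB} = 0.02, so R_B = (1.9132 − 0.02)/0.014796 = 128 kN.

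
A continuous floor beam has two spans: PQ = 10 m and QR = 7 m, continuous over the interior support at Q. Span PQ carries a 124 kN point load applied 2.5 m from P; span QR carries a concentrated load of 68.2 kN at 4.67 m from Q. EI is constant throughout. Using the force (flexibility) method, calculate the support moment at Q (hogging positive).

M_Q = 114.6 kN·m

Insert a hinge at Q; M_Q is the redundant, and each span becomes simply supported.
End slopes at the hinge Q, treating each span as simply supported:
  span PQ: point load 124 at a = 2.5: Pab(L + a)/(6LEI) = 484.4/EI
  span QR: point load 68.2 at a = 4.67: Pab(L + b)/(6LEI) = 164.9/EI
  relative rotation θ_0 = (484.4 + 164.9)/EI = 649.2/EI
A unit hogging moment at Q produces rotation L₁/(3EI) + L₂/(3EI) = 5.667/EI.
Slope continuity at Q: θ_0 = M_Q·5.667/EI, so M_Q = 649.2/5.667 = 114.6 kN·m (hogging).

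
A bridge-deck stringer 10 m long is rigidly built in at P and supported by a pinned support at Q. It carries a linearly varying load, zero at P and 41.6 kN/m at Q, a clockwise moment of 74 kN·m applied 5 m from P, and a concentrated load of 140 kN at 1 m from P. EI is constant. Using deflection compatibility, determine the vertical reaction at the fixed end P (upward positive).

R_P = 223.2 kN

Take the reaction at Q as the redundant and release it; the primary structure is a cantilever fixed at P.
Downward deflection at the released point Q due to the loads:
  triangular load, peak 41.6 at the free end: 11w₀L⁴/(120EI) = 38133/EI
  clockwise couple 74 at a = 5: M₀a(2L − a)/(2EI) = 2775/EI
  point load 140 at a = 1: Pa²(3L − a)/(6EI) = 676.7/EI
  δ_0 = 41585/EI
Tip deflection under a unit load at Q: L³/(3EI) = 333.3/EI.
The prop prevents deflection at Q: R_Q = δ_0/δ_{QQ} = 41585/333.3 = 124.8 kN.
Vertical equilibrium: R_P = ΣP − R_Q = 348 − 124.8 = 223.2 kN.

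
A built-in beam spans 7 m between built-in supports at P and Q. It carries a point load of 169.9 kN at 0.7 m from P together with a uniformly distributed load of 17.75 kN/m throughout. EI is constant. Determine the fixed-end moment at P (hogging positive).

Take the two fixed-end moments M_P, M_Q as redundants; the released structure is the simple span PQ.
On the primary (simply-supported) span, the end slopes from the loading are:
  at P: point load 169.9 at a = 0.7: Pab(L + b)/(6LEI) = 237.3/EI
  at Q: point load 169.9 at a = 0.7: Pab(L + a)/(6LEI) = 137.4/EI
  at P: UDL 17.75: wL³/(24EI) = 253.7/EI
  at Q: UDL 17.75: wL³/(24EI) = 253.7/EI
  θ_P0 = 490.9/EI,  θ_Q0 = 391/EI
Flexibility coefficients: a unit moment at one end gives L/(3EI) there and L/(6EI) at the far end, so f₁₁ = f₂₂ = 2.333/EI and f₁₂ = f₂₁ = 1.167/EI.
Compatibility — zero rotation at each built-in end:
  2.333 M_P + 1.167 M_Q = 490.9
  1.167 M_P + 2.333 M_Q = 391
Solving the pair gives M_P = 168.8 kN·m and M_Q = 83.18 kN·m (hogging).

M_P = 168.8 kN·m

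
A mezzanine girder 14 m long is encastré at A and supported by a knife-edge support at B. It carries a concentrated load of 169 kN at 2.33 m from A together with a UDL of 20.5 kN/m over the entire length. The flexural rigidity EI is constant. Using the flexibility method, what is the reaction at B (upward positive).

R_B = 114.3 kN

Take the reaction at B as the redundant and release it; the primary structure is a cantilever fixed at A.
Downward deflection at the released point B due to the loads:
  point load 169 at a = 2.33: Pa²(3L − a)/(6EI) = 6066/EI
  UDL 20.5: wL⁴/(8EI) = 98441/EI
  δ_0 = 104507/EI
Flexibility coefficient — unit upward force at B: δ_{BB} = L³/(3EI) = 914.7/EI.
Compatibility at B: δ_0 − R_B·δ_{BB} = 0, so R_B = 104507/914.7 = 114.3 kN.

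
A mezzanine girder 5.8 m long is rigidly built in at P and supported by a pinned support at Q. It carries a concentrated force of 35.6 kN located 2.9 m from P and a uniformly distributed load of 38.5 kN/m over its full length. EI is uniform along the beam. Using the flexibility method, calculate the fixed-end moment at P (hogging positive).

M_P = 200.6 kN·m

Remove the prop at Q; the released (primary) structure is a cantilever built in at P.
Downward deflection at the released point Q due to the loads:
  point load 35.6 at a = 2.9: Pa²(3L − a)/(6EI) = 723.5/EI
  UDL 38.5: wL⁴/(8EI) = 5446/EI
  δ_0 = 6170/EI
Flexibility coefficient — unit upward force at Q: δ_{QQ} = L³/(3EI) = 65.04/EI.
Compatibility at Q: δ_0 − R_Q·δ_{QQ} = 0, so R_Q = 6170/65.04 = 94.86 kN.
Moment equilibrium about P: M_P = Σ(load moments about P) − R_Q·L = 750.8 − 94.86×5.8 = 200.6 kN·m.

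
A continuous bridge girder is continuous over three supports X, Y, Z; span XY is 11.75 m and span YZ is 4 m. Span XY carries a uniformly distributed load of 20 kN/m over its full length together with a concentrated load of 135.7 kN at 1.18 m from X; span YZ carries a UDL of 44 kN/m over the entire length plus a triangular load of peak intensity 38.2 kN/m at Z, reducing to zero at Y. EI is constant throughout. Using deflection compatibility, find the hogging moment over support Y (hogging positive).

Release continuity at Y by inserting a hinge; the redundant is the internal moment M_Y. The primary structure is two simply-supported spans XY and YZ.
Discontinuity in slope at Y on the released structure — sum the simple-span end rotations:
  span XY: UDL 20: wL³/(24EI) = 1352/EI
  span XY: point load 135.7 at a = 1.18: Pab(L + a)/(6LEI) = 310.4/EI
  span YZ: UDL 44: wL³/(24EI) = 117.3/EI
  span YZ: triangular load, peak 38.2: 7w₀L³/(360EI) = 47.54/EI
  relative rotation θ_0 = (1662 + 164.9)/EI = 1827/EI
A unit hogging moment at Y produces rotation L₁/(3EI) + L₂/(3EI) = 5.25/EI.
Compatibility: M_Y·(L₁+L₂)/(3EI) = θ_0, giving M_Y = 348 kN·m (hogging).

M_Y = 348 kN·m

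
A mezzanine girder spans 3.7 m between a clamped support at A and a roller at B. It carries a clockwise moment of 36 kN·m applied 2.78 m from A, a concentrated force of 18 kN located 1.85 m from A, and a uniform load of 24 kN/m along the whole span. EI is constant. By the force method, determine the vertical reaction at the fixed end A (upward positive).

Choose R_B as the redundant. The primary structure is the cantilever fixed at A.
Primary-structure tip deflection at B by superposition:
  clockwise couple 36 at a = 2.78: M₀a(2L − a)/(2EI) = 231.2/EI
  point load 18 at a = 1.85: Pa²(3L − a)/(6EI) = 94.97/EI
  UDL 24: wL⁴/(8EI) = 562.2/EI
  δ_0 = 888.4/EI
Tip deflection under a unit load at B: L³/(3EI) = 16.88/EI.
The prop prevents deflection at B: R_B = δ_0/δ_{BB} = 888.4/16.88 = 52.62 kN.
Vertical equilibrium: R_A = ΣP − R_B = 106.8 − 52.62 = 54.18 kN.

R_A = 54.18 kN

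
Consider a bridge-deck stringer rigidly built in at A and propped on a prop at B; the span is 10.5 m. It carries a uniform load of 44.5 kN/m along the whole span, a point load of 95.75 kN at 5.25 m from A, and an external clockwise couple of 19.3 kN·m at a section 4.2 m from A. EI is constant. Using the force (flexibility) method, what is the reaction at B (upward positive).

R_B = 206.9 kN

Remove the prop at B; the released (primary) structure is a cantilever built in at A.
Downward deflection at the released point B due to the loads:
  UDL 44.5: wL⁴/(8EI) = 67613/EI
  point load 95.75 at a = 5.25: Pa²(3L − a)/(6EI) = 11546/EI
  clockwise couple 19.3 at a = 4.2: M₀a(2L − a)/(2EI) = 680.9/EI
  δ_0 = 79840/EI
Flexibility coefficient — unit upward force at B: δ_{BB} = L³/(3EI) = 385.9/EI.
The prop prevents deflection at B: R_B = δ_0/δ_{BB} = 79840/385.9 = 206.9 kN.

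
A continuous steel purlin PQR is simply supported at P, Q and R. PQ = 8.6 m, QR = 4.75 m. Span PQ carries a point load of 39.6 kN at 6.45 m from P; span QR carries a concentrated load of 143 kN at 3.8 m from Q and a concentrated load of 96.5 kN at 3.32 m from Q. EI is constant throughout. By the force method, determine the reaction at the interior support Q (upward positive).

R_Q = 114 kN

Insert a hinge at Q; M_Q is the redundant, and each span becomes simply supported.
Discontinuity in slope at Q on the released structure — sum the simple-span end rotations:
  span PQ: point load 39.6 at a = 6.45: Pab(L + a)/(6LEI) = 160.2/EI
  span QR: point load 143 at a = 3.8: Pab(L + b)/(6LEI) = 103.2/EI
  span QR: point load 96.5 at a = 3.32: Pab(L + b)/(6LEI) = 99.34/EI
  relative rotation θ_0 = (160.2 + 202.6)/EI = 362.8/EI
A unit hogging moment at Q produces rotation L₁/(3EI) + L₂/(3EI) = 4.45/EI.
Compatibility: M_Q·(L₁+L₂)/(3EI) = θ_0, giving M_Q = 81.52 kN·m (hogging).
Span PQ, ΣM about P with M_Q applied at Q: R_Q^{PQ}·8.6 = 255.4 + 81.52, so R_Q^{PQ} = 39.18 kN and R_P = 39.6 − 39.18 = 0.421 kN.
Span QR, ΣM about R: R_Q^{QR}·4.75 = 273.8 + 81.52, so R_Q^{QR} = 74.81 kN and R_R = 239.5 − 74.81 = 164.7 kN.
R_Q = 39.18 + 74.81 = 114 kN.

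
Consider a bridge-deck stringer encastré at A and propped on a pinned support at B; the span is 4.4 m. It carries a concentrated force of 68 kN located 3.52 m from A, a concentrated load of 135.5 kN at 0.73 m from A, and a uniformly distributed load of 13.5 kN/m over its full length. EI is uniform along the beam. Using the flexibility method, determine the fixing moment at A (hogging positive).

Release the roller at B. Primary structure: cantilever fixed at A.
Free-end deflection of the primary structure under the applied loading (downward +):
  point load 68 at a = 3.52: Pa²(3L − a)/(6EI) = 1359/EI
  point load 135.5 at a = 0.73: Pa²(3L − a)/(6EI) = 150.1/EI
  UDL 13.5: wL⁴/(8EI) = 632.5/EI
  δ_0 = 2142/EI
Flexibility coefficient — unit upward force at B: δ_{BB} = L³/(3EI) = 28.39/EI.
The prop prevents deflection at B: R_B = δ_0/δ_{BB} = 2142/28.39 = 75.43 kN.
Moment equilibrium about A: M_A = Σ(load moments about A) − R_B·L = 469 − 75.43×4.4 = 137.1 kN·m.

M_A = 137.1 kN·m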